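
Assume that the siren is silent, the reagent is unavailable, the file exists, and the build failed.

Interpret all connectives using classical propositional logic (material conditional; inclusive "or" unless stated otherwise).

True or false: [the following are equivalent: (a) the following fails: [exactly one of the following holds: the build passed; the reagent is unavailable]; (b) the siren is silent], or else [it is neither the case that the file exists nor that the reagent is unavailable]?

Let S = "the build passed" (F), Q = "the reagent is available" (F), P = "the siren is sounding" (F), R = "the file exists" (T).
Formalization: (¬(S ⊕ ¬Q) ↔ ¬P) ∨ (R ↓ ¬Q)

¬Q = ¬F = T
S ⊕ ¬Q = F ⊕ T = T
¬(S ⊕ ¬Q) = ¬T = F
¬P = ¬F = T
¬(S ⊕ ¬Q) ↔ ¬P = F ↔ T = F
¬Q = ¬F = T
R ↓ ¬Q = T ↓ T = F
(¬(S ⊕ ¬Q) ↔ ¬P) ∨ (R ↓ ¬Q) = F ∨ F = F

False.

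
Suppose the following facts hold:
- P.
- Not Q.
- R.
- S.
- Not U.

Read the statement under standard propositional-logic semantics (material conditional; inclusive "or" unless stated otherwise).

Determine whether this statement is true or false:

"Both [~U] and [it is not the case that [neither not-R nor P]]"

In symbols: ¬U ∧ ¬(¬R ↓ P)

¬U = ¬F = T
¬R = ¬T = F
¬R ↓ P = F ↓ T = F
¬(¬R ↓ P) = ¬F = T
¬U ∧ ¬(¬R ↓ P) = T ∧ T = T

true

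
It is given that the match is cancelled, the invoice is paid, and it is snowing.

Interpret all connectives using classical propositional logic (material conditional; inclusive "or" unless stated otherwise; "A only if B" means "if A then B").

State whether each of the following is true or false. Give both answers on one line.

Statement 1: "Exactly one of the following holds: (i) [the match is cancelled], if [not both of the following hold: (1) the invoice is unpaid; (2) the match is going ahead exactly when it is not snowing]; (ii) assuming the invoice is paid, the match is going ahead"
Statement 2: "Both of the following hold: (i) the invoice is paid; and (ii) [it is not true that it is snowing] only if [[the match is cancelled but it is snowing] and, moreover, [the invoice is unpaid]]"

Let W = "the invoice is paid" (True), U = "the match is cancelled" (True), G = "it is snowing" (True).

Statement 1: This is ((not W nand (not U iff not G)) -> U) xor (W -> not U).

not W = not True = False
not U = not True = False
not G = not True = False
not U iff not G = False iff False = True
not W nand (not U iff not G) = False nand True = True
(not W nand (not U iff not G)) -> U = True -> True = True
not U = not True = False
W -> not U = True -> False = False
((not W nand (not U iff not G)) -> U) xor (W -> not U) = True xor False = True
So Statement 1 is true.

Statement 2: Parsed as W and (not G -> ((U and G) and not W))

not G = not True = False
U and G = True and True = True
not W = not True = False
(U and G) and not W = True and False = False
not G -> ((U and G) and not W) = False -> False = True
W and (not G -> ((U and G) and not W)) = True and True = True
Hence Statement 2 is true.

Statement 1 True / Statement 2 True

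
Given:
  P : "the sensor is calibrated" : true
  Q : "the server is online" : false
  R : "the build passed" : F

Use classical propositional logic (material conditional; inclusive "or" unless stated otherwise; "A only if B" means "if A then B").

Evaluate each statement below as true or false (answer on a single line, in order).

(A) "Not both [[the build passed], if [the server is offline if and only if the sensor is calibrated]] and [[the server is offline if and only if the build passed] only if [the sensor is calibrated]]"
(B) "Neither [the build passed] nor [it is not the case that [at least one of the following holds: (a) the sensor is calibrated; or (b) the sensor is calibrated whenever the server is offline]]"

(A): Parsed as ((not Q iff P) -> R) nand ((not Q iff R) -> P)

not Q = not False = True
not Q iff P = True iff True = True
(not Q iff P) -> R = True -> False = False
not Q = not False = True
not Q iff R = True iff False = False
(not Q iff R) -> P = False -> True = True
((not Q iff P) -> R) nand ((not Q iff R) -> P) = False nand True = True
So (A) is true.

(B): Parsed as R nor not (P or (not Q -> P))

not Q = not False = True
not Q -> P = True -> True = True
P or (not Q -> P) = True or True = True
not (P or (not Q -> P)) = not True = False
R nor not (P or (not Q -> P)) = False nor False = True
So (B) is true.

(A) True / (B) True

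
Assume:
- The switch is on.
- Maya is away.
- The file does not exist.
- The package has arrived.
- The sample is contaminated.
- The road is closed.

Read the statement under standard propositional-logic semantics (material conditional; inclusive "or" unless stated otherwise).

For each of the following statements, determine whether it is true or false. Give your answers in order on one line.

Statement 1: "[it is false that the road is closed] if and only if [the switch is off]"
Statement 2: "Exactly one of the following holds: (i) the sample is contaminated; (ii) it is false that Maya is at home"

Statement 1 T, Statement 2 F

Let D = "the road is closed" (T), K = "the switch is on" (T), M = "the sample is contaminated" (T), V = "Maya is at home" (F).

Statement 1: Formalization: ~D <-> ~K

~D = ~T = F
~K = ~T = F
~D <-> ~K = F <-> F = T
Hence Statement 1 is true.

Statement 2: In symbols: M xor ~V

~V = ~F = T
M xor ~V = T xor T = F
Thus Statement 2 is false.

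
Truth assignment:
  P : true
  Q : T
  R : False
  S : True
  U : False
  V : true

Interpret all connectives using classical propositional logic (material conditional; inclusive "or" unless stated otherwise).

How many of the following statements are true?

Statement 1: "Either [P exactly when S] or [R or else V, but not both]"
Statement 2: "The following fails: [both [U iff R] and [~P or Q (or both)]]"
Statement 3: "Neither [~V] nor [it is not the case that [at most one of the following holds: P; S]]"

Statement 1: In symbols: (P ↔ S) ∨ (R ⊕ V)

P ↔ S = T ↔ T = T
R ⊕ V = F ⊕ T = T
(P ↔ S) ∨ (R ⊕ V) = T ∨ T = T
Hence Statement 1 is true.

Statement 2: This is ¬((U ↔ R) ∧ (¬P ∨ Q)).

U ↔ R = F ↔ F = T
¬P = ¬T = F
¬P ∨ Q = F ∨ T = T
(U ↔ R) ∧ (¬P ∨ Q) = T ∧ T = T
¬((U ↔ R) ∧ (¬P ∨ Q)) = ¬T = F
So Statement 2 is false.

Statement 3: Parsed as ¬V ↓ ¬(P ↑ S)

¬V = ¬T = F
P ↑ S = T ↑ T = F
¬(P ↑ S) = ¬F = T
¬V ↓ ¬(P ↑ S) = F ↓ T = F
Thus Statement 3 is false.

1 of the 3 statements is true (Statement 1).

1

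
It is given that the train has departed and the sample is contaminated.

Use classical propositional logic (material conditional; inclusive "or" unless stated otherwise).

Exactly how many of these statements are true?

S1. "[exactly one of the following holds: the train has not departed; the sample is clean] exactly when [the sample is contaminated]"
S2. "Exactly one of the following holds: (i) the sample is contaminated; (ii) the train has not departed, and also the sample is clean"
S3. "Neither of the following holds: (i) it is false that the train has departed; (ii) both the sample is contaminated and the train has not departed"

2

Let P = "the train has departed" (T), V = "the sample is contaminated" (T).

S1: Parsed as (¬P ⊕ ¬V) ↔ V

¬P = ¬T = F
¬V = ¬T = F
¬P ⊕ ¬V = F ⊕ F = F
(¬P ⊕ ¬V) ↔ V = F ↔ T = F
Hence S1 is false.

S2: Formalization: V ⊕ (¬P ∧ ¬V)

¬P = ¬T = F
¬V = ¬T = F
¬P ∧ ¬V = F ∧ F = F
V ⊕ (¬P ∧ ¬V) = T ⊕ F = T
So S2 is true.

S3: This is ¬P ↓ (V ∧ ¬P).

¬P = ¬T = F
¬P = ¬T = F
V ∧ ¬P = T ∧ F = F
¬P ↓ (V ∧ ¬P) = F ↓ F = T
So S3 is true.

Count: 2.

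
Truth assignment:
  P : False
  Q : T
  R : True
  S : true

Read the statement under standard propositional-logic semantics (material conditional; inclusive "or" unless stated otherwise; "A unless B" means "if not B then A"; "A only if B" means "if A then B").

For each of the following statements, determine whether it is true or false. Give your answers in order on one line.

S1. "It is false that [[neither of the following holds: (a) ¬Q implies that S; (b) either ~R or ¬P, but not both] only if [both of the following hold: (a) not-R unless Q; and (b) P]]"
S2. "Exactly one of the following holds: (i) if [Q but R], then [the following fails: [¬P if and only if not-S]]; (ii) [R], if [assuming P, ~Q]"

S1: Formalization: not (((not Q -> S) nor (not R xor not P)) -> ((not R or Q) and P))

not Q = not True = False
not Q -> S = False -> True = True
not R = not True = False
not P = not False = True
not R xor not P = False xor True = True
(not Q -> S) nor (not R xor not P) = True nor True = False
not R = not True = False
not R or Q = False or True = True
(not R or Q) and P = True and False = False
((not Q -> S) nor (not R xor not P)) -> ((not R or Q) and P) = False -> False = True
not (((not Q -> S) nor (not R xor not P)) -> ((not R or Q) and P)) = not True = False
So S1 is false.

S2: Parsed as ((Q and R) -> not (not P iff not S)) xor ((P -> not Q) -> R)

Q and R = True and True = True
not P = not False = True
not S = not True = False
not P iff not S = True iff False = False
not (not P iff not S) = not False = True
(Q and R) -> not (not P iff not S) = True -> True = True
not Q = not True = False
P -> not Q = False -> False = True
(P -> not Q) -> R = True -> True = True
((Q and R) -> not (not P iff not S)) xor ((P -> not Q) -> R) = True xor True = False
Thus S2 is false.

S1 False / S2 False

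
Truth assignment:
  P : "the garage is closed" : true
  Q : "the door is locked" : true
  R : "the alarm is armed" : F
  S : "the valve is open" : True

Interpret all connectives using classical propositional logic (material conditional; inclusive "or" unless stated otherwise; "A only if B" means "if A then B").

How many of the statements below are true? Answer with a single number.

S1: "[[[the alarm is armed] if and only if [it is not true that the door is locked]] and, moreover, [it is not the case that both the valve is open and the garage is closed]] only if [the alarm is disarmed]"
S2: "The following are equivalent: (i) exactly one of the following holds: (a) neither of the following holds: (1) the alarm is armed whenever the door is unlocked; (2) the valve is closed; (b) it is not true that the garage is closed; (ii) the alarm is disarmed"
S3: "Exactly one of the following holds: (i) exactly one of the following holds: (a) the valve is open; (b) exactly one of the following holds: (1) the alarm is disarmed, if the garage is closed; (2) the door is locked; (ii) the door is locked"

1

S1: This is ((R iff not Q) and (S nand P)) -> not R.

not Q = not True = False
R iff not Q = False iff False = True
S nand P = True nand True = False
(R iff not Q) and (S nand P) = True and False = False
not R = not False = True
((R iff not Q) and (S nand P)) -> not R = False -> True = True
So S1 is true.

S2: Parsed as (((not Q -> R) nor not S) xor not P) iff not R

not Q = not True = False
not Q -> R = False -> False = True
not S = not True = False
(not Q -> R) nor not S = True nor False = False
not P = not True = False
((not Q -> R) nor not S) xor not P = False xor False = False
not R = not False = True
(((not Q -> R) nor not S) xor not P) iff not R = False iff True = False
Thus S2 is false.

S3: Formalization: (S xor ((P -> not R) xor Q)) xor Q

not R = not False = True
P -> not R = True -> True = True
(P -> not R) xor Q = True xor True = False
S xor ((P -> not R) xor Q) = True xor False = True
(S xor ((P -> not R) xor Q)) xor Q = True xor True = False
Thus S3 is false.

Count: 1.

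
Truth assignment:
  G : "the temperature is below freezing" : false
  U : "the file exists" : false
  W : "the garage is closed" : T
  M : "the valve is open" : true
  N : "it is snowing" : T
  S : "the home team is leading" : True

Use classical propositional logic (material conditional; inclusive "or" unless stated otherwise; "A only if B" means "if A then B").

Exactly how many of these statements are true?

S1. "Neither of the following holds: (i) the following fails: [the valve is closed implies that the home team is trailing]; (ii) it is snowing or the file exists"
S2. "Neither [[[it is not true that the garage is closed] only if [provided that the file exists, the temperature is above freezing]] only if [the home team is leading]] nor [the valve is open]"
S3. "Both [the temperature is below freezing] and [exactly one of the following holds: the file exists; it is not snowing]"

S1: Formalization: not (not M -> not S) nor (N or U)

not M = not True = False
not S = not True = False
not M -> not S = False -> False = True
not (not M -> not S) = not True = False
N or U = True or False = True
not (not M -> not S) nor (N or U) = False nor True = False
Thus S1 is false.

S2: This is ((not W -> (U -> not G)) -> S) nor M.

not W = not True = False
not G = not False = True
U -> not G = False -> True = True
not W -> (U -> not G) = False -> True = True
(not W -> (U -> not G)) -> S = True -> True = True
((not W -> (U -> not G)) -> S) nor M = True nor True = False
Hence S2 is false.

S3: Formalization: G and (U xor not N)

not N = not True = False
U xor not N = False xor False = False
G and (U xor not N) = False and False = False
So S3 is false.

0 of the 3 statements are true (none).

0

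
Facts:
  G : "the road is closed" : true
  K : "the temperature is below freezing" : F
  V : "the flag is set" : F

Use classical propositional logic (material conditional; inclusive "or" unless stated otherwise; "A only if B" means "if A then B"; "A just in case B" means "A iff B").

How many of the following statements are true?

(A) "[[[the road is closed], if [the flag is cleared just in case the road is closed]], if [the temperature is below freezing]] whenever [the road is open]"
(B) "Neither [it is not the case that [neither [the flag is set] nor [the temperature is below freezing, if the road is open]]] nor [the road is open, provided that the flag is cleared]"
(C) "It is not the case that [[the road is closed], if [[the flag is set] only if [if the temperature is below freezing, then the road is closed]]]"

(A): This is not G -> (K -> ((not V iff G) -> G)).

not G = not True = False
not V = not False = True
not V iff G = True iff True = True
(not V iff G) -> G = True -> True = True
K -> ((not V iff G) -> G) = False -> True = True
not G -> (K -> ((not V iff G) -> G)) = False -> True = True
Thus (A) is true.

(B): In symbols: not (V nor (not G -> K)) nor (not V -> not G)

not G = not True = False
not G -> K = False -> False = True
V nor (not G -> K) = False nor True = False
not (V nor (not G -> K)) = not False = True
not V = not False = True
not G = not True = False
not V -> not G = True -> False = False
not (V nor (not G -> K)) nor (not V -> not G) = True nor False = False
Hence (B) is false.

(C): In symbols: not ((V -> (K -> G)) -> G)

K -> G = False -> True = True
V -> (K -> G) = False -> True = True
(V -> (K -> G)) -> G = True -> True = True
not ((V -> (K -> G)) -> G) = not True = False
So (C) is false.

Count: 1.

1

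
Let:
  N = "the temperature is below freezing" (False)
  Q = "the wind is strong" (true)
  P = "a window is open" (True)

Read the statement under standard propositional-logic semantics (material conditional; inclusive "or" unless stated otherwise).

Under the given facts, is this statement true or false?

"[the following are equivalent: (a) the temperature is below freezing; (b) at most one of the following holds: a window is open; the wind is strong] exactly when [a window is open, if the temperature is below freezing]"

This is (N <-> (P nand Q)) <-> (N -> P).

P nand Q = T nand T = F
N <-> (P nand Q) = F <-> F = T
N -> P = F -> T = T
(N <-> (P nand Q)) <-> (N -> P) = T <-> T = T

True.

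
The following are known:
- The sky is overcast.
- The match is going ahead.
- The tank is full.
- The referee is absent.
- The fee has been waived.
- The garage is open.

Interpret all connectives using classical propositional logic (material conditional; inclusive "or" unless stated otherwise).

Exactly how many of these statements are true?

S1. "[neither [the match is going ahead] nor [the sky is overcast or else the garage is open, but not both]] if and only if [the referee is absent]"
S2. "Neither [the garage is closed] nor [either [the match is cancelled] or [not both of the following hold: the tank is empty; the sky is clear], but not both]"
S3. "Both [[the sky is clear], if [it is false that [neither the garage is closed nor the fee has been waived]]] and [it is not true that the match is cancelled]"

Let M = "the match is cancelled" (F), Q = "the sky is overcast" (T), V = "the garage is closed" (F), N = "the referee is present" (F), D = "the tank is full" (T), K = "the fee has been waived" (T).

S1: Formalization: (¬M ↓ (Q ⊕ ¬V)) ↔ ¬N

¬M = ¬F = T
¬V = ¬F = T
Q ⊕ ¬V = T ⊕ T = F
¬M ↓ (Q ⊕ ¬V) = T ↓ F = F
¬N = ¬F = T
(¬M ↓ (Q ⊕ ¬V)) ↔ ¬N = F ↔ T = F
Hence S1 is false.

S2: Formalization: V ↓ (M ⊕ (¬D ↑ ¬Q))

¬D = ¬T = F
¬Q = ¬T = F
¬D ↑ ¬Q = F ↑ F = T
M ⊕ (¬D ↑ ¬Q) = F ⊕ T = T
V ↓ (M ⊕ (¬D ↑ ¬Q)) = F ↓ T = F
So S2 is false.

S3: In symbols: (¬(V ↓ K) → ¬Q) ∧ ¬M

V ↓ K = F ↓ T = F
¬(V ↓ K) = ¬F = T
¬Q = ¬T = F
¬(V ↓ K) → ¬Q = T → F = F
¬M = ¬F = T
(¬(V ↓ K) → ¬Q) ∧ ¬M = F ∧ T = F
So S3 is false.

0 of the 3 statements are true (none).

0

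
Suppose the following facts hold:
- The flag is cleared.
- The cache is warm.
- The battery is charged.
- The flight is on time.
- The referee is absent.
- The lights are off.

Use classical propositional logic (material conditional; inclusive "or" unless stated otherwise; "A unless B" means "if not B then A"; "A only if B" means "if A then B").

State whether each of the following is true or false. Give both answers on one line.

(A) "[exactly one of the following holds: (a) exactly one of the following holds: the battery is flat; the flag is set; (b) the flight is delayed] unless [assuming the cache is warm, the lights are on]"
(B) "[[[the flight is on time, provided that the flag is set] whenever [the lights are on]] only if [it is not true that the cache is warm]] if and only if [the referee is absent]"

(A) False; (B) False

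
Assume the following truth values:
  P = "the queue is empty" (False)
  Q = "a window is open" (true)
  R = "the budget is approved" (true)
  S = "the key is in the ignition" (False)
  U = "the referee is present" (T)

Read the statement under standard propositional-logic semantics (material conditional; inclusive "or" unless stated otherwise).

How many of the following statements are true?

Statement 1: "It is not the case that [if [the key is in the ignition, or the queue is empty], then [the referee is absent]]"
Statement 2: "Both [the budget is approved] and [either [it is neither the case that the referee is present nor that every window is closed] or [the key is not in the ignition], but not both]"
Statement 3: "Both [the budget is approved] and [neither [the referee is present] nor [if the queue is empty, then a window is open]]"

1

Statement 1: Formalization: ¬((S ∨ P) → ¬U)

S ∨ P = F ∨ F = F
¬U = ¬T = F
(S ∨ P) → ¬U = F → F = T
¬((S ∨ P) → ¬U) = ¬T = F
Thus Statement 1 is false.

Statement 2: In symbols: R ∧ ((U ↓ ¬Q) ⊕ ¬S)

¬Q = ¬T = F
U ↓ ¬Q = T ↓ F = F
¬S = ¬F = T
(U ↓ ¬Q) ⊕ ¬S = F ⊕ T = T
R ∧ ((U ↓ ¬Q) ⊕ ¬S) = T ∧ T = T
So Statement 2 is true.

Statement 3: In symbols: R ∧ (U ↓ (P → Q))

P → Q = F → T = T
U ↓ (P → Q) = T ↓ T = F
R ∧ (U ↓ (P → Q)) = T ∧ F = F
Hence Statement 3 is false.

True statements: 1 (Statement 2).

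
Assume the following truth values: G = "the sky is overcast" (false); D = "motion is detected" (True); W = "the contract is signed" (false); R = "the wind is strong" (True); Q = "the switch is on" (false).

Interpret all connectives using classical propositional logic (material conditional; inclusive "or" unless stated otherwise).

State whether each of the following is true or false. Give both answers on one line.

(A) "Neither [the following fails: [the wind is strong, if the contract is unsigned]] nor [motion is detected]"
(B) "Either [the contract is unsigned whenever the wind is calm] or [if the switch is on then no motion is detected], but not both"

(A) false; (B) false

(A): Formalization: not (not W -> R) nor D

not W = not False = True
not W -> R = True -> True = True
not (not W -> R) = not True = False
not (not W -> R) nor D = False nor True = False
So (A) is false.

(B): In symbols: (not R -> not W) xor (Q -> not D)

not R = not True = False
not W = not False = True
not R -> not W = False -> True = True
not D = not True = False
Q -> not D = False -> False = True
(not R -> not W) xor (Q -> not D) = True xor True = False
Hence (B) is false.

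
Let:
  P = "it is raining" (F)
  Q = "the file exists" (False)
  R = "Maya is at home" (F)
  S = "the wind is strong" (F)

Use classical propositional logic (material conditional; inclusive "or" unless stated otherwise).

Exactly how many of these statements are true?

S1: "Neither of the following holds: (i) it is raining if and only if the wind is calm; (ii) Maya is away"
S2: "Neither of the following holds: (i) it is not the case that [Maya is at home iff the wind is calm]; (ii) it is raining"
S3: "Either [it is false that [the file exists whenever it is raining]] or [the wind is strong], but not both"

S1: Parsed as (P <-> ~S) nor ~R

~S = ~F = T
P <-> ~S = F <-> T = F
~R = ~F = T
(P <-> ~S) nor ~R = F nor T = F
Hence S1 is false.

S2: Parsed as ~(R <-> ~S) nor P

~S = ~F = T
R <-> ~S = F <-> T = F
~(R <-> ~S) = ~F = T
~(R <-> ~S) nor P = T nor F = F
Thus S2 is false.

S3: In symbols: ~(P -> Q) xor S

P -> Q = F -> F = T
~(P -> Q) = ~T = F
~(P -> Q) xor S = F xor F = F
So S3 is false.

True statements: 0 (none).

0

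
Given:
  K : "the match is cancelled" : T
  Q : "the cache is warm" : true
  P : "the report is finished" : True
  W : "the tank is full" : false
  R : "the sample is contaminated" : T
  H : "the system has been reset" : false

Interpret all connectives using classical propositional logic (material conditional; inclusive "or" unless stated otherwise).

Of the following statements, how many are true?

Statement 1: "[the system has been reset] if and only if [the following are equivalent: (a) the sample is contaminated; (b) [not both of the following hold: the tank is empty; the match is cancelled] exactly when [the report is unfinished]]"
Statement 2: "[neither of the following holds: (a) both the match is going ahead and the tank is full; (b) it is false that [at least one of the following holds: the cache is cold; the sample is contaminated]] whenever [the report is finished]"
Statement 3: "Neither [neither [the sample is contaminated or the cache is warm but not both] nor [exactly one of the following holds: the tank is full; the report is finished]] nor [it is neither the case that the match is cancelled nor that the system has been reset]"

Statement 1: Parsed as H ↔ (R ↔ ((¬W ↑ K) ↔ ¬P))

¬W = ¬F = T
¬W ↑ K = T ↑ T = F
¬P = ¬T = F
(¬W ↑ K) ↔ ¬P = F ↔ F = T
R ↔ ((¬W ↑ K) ↔ ¬P) = T ↔ T = T
H ↔ (R ↔ ((¬W ↑ K) ↔ ¬P)) = F ↔ T = F
Thus Statement 1 is false.

Statement 2: In symbols: P → ((¬K ∧ W) ↓ ¬(¬Q ∨ R))

¬K = ¬T = F
¬K ∧ W = F ∧ F = F
¬Q = ¬T = F
¬Q ∨ R = F ∨ T = T
¬(¬Q ∨ R) = ¬T = F
(¬K ∧ W) ↓ ¬(¬Q ∨ R) = F ↓ F = T
P → ((¬K ∧ W) ↓ ¬(¬Q ∨ R)) = T → T = T
Thus Statement 2 is true.

Statement 3: Parsed as ((R ⊕ Q) ↓ (W ⊕ P)) ↓ (K ↓ H)

R ⊕ Q = T ⊕ T = F
W ⊕ P = F ⊕ T = T
(R ⊕ Q) ↓ (W ⊕ P) = F ↓ T = F
K ↓ H = T ↓ F = F
((R ⊕ Q) ↓ (W ⊕ P)) ↓ (K ↓ H) = F ↓ F = T
So Statement 3 is true.

True statements: 2.

2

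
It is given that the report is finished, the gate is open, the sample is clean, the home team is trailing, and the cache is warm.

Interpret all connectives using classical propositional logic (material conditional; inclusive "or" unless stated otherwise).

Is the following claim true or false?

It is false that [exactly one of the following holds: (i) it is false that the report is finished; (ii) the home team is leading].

Let P = "the report is finished" (T), S = "the home team is leading" (F).
Formalization: ~(~P xor S)

~P = ~T = F
~P xor S = F xor F = F
~(~P xor S) = ~F = T

True.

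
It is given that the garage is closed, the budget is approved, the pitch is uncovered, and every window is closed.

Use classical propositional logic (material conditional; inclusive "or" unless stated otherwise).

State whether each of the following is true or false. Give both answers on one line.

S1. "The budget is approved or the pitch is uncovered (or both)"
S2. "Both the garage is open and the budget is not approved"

S1 T, S2 F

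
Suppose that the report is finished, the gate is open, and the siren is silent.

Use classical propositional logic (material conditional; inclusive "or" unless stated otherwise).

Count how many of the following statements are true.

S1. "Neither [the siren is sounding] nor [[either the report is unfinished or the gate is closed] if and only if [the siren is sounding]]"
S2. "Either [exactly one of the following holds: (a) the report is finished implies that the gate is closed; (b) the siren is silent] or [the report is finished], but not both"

Let R = "the siren is sounding" (False), P = "the report is finished" (True), Q = "the gate is open" (True).

S1: Parsed as R nor ((not P or not Q) iff R)

not P = not True = False
not Q = not True = False
not P or not Q = False or False = False
(not P or not Q) iff R = False iff False = True
R nor ((not P or not Q) iff R) = False nor True = False
Thus S1 is false.

S2: Parsed as ((P -> not Q) xor not R) xor P

not Q = not True = False
P -> not Q = True -> False = False
not R = not False = True
(P -> not Q) xor not R = False xor True = True
((P -> not Q) xor not R) xor P = True xor True = False
So S2 is false.

Count: 0.

0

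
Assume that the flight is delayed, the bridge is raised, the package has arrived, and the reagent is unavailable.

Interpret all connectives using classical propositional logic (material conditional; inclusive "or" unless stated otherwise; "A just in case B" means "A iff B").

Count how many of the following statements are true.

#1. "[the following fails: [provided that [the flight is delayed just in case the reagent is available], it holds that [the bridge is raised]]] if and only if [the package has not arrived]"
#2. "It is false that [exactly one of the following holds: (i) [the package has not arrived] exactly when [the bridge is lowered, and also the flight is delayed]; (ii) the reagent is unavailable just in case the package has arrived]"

2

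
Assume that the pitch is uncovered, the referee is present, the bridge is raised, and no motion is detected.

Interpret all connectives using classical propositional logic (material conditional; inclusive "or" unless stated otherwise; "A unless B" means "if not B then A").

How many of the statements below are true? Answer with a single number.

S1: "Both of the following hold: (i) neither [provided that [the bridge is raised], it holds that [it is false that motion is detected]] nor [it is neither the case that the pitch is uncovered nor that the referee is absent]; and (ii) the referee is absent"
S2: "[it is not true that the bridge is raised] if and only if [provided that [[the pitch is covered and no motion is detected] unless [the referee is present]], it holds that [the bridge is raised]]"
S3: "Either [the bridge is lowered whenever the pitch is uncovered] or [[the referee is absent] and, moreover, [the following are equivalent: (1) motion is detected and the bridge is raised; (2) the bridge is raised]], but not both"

0

Let G = "the bridge is raised" (T), Q = "motion is detected" (F), S = "the pitch is covered" (F), L = "the referee is present" (T).

S1: Formalization: ((G → ¬Q) ↓ (¬S ↓ ¬L)) ∧ ¬L

¬Q = ¬F = T
G → ¬Q = T → T = T
¬S = ¬F = T
¬L = ¬T = F
¬S ↓ ¬L = T ↓ F = F
(G → ¬Q) ↓ (¬S ↓ ¬L) = T ↓ F = F
¬L = ¬T = F
((G → ¬Q) ↓ (¬S ↓ ¬L)) ∧ ¬L = F ∧ F = F
Thus S1 is false.

S2: In symbols: ¬G ↔ (((S ∧ ¬Q) ∨ L) → G)

¬G = ¬T = F
¬Q = ¬F = T
S ∧ ¬Q = F ∧ T = F
(S ∧ ¬Q) ∨ L = F ∨ T = T
((S ∧ ¬Q) ∨ L) → G = T → T = T
¬G ↔ (((S ∧ ¬Q) ∨ L) → G) = F ↔ T = F
Thus S2 is false.

S3: Parsed as (¬S → ¬G) ⊕ (¬L ∧ ((Q ∧ G) ↔ G))

¬S = ¬F = T
¬G = ¬T = F
¬S → ¬G = T → F = F
¬L = ¬T = F
Q ∧ G = F ∧ T = F
(Q ∧ G) ↔ G = F ↔ T = F
¬L ∧ ((Q ∧ G) ↔ G) = F ∧ F = F
(¬S → ¬G) ⊕ (¬L ∧ ((Q ∧ G) ↔ G)) = F ⊕ F = F
Thus S3 is false.

0 of the 3 statements are true (none).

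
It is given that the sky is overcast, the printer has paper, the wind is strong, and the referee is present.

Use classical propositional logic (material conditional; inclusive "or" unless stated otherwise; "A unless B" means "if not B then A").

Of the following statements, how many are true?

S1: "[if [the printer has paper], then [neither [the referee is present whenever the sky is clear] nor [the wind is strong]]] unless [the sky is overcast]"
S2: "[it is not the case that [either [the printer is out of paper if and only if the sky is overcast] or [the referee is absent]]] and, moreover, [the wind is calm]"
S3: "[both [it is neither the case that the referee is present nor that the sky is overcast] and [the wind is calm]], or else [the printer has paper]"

2

Let G = "the printer has paper" (T), D = "the sky is overcast" (T), V = "the referee is present" (T), Q = "the wind is strong" (T).

S1: In symbols: (G -> ((~D -> V) nor Q)) | D

~D = ~T = F
~D -> V = F -> T = T
(~D -> V) nor Q = T nor T = F
G -> ((~D -> V) nor Q) = T -> F = F
(G -> ((~D -> V) nor Q)) | D = F | T = T
Hence S1 is true.

S2: Formalization: ~((~G <-> D) | ~V) & ~Q

~G = ~T = F
~G <-> D = F <-> T = F
~V = ~T = F
(~G <-> D) | ~V = F | F = F
~((~G <-> D) | ~V) = ~F = T
~Q = ~T = F
~((~G <-> D) | ~V) & ~Q = T & F = F
So S2 is false.

S3: Formalization: ((V nor D) & ~Q) | G

V nor D = T nor T = F
~Q = ~T = F
(V nor D) & ~Q = F & F = F
((V nor D) & ~Q) | G = F | T = T
So S3 is true.

Count: 2.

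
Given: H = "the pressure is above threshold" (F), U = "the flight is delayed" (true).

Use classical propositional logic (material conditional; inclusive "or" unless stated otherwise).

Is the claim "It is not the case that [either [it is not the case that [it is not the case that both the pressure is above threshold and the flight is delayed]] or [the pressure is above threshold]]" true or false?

True.

Formalization: ¬(¬(H ↑ U) ∨ H)

H ↑ U = F ↑ T = T
¬(H ↑ U) = ¬T = F
¬(H ↑ U) ∨ H = F ∨ F = F
¬(¬(H ↑ U) ∨ H) = ¬F = T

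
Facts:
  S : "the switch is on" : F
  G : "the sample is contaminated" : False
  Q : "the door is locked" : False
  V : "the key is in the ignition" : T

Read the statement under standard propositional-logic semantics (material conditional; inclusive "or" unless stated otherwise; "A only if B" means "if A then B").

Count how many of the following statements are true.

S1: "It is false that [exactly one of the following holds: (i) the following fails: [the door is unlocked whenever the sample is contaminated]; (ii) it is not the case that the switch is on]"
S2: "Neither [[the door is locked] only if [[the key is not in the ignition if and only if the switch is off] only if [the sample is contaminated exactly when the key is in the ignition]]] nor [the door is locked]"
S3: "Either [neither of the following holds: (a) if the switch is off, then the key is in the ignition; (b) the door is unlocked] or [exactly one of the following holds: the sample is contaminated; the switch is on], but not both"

0

S1: This is not (not (G -> not Q) xor not S).

not Q = not False = True
G -> not Q = False -> True = True
not (G -> not Q) = not True = False
not S = not False = True
not (G -> not Q) xor not S = False xor True = True
not (not (G -> not Q) xor not S) = not True = False
Hence S1 is false.

S2: Formalization: (Q -> ((not V iff not S) -> (G iff V))) nor Q

not V = not True = False
not S = not False = True
not V iff not S = False iff True = False
G iff V = False iff True = False
(not V iff not S) -> (G iff V) = False -> False = True
Q -> ((not V iff not S) -> (G iff V)) = False -> True = True
(Q -> ((not V iff not S) -> (G iff V))) nor Q = True nor False = False
Hence S2 is false.

S3: Formalization: ((not S -> V) nor not Q) xor (G xor S)

not S = not False = True
not S -> V = True -> True = True
not Q = not False = True
(not S -> V) nor not Q = True nor True = False
G xor S = False xor False = False
((not S -> V) nor not Q) xor (G xor S) = False xor False = False
Thus S3 is false.

0 of the 3 statements are true (none).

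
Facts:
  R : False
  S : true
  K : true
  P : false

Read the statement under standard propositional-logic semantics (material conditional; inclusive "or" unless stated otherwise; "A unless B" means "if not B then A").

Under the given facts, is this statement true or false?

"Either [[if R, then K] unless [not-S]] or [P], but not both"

This is ((R -> K) | ~S) xor P.

R -> K = F -> T = T
~S = ~T = F
(R -> K) | ~S = T | F = T
((R -> K) | ~S) xor P = T xor F = T

true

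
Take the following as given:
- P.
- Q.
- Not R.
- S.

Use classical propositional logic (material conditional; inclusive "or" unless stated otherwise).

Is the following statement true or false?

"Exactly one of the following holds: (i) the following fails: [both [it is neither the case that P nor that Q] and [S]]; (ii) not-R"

false

This is ¬((P ↓ Q) ∧ S) ⊕ ¬R.

P ↓ Q = T ↓ T = F
(P ↓ Q) ∧ S = F ∧ T = F
¬((P ↓ Q) ∧ S) = ¬F = T
¬R = ¬F = T
¬((P ↓ Q) ∧ S) ⊕ ¬R = T ⊕ T = F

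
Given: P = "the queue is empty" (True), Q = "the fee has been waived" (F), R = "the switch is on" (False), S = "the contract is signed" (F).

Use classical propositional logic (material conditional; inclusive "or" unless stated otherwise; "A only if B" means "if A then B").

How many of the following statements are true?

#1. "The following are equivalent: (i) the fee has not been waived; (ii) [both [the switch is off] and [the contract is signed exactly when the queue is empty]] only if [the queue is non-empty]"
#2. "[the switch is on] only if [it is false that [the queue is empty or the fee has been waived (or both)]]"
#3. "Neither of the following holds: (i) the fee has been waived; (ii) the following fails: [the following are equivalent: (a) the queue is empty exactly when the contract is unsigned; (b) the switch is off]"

3

#1: Parsed as ~Q <-> ((~R & (S <-> P)) -> ~P)

~Q = ~F = T
~R = ~F = T
S <-> P = F <-> T = F
~R & (S <-> P) = T & F = F
~P = ~T = F
(~R & (S <-> P)) -> ~P = F -> F = T
~Q <-> ((~R & (S <-> P)) -> ~P) = T <-> T = T
So #1 is true.

#2: In symbols: R -> ~(P | Q)

P | Q = T | F = T
~(P | Q) = ~T = F
R -> ~(P | Q) = F -> F = T
Hence #2 is true.

#3: Parsed as Q nor ~((P <-> ~S) <-> ~R)

~S = ~F = T
P <-> ~S = T <-> T = T
~R = ~F = T
(P <-> ~S) <-> ~R = T <-> T = T
~((P <-> ~S) <-> ~R) = ~T = F
Q nor ~((P <-> ~S) <-> ~R) = F nor F = T
Hence #3 is true.

Count: 3.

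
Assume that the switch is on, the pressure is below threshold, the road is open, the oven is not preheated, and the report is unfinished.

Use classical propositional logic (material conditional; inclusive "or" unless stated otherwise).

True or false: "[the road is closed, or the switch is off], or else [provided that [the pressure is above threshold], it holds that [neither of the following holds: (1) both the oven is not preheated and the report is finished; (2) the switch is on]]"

Let P = "the road is closed" (F), Q = "the switch is on" (T), K = "the pressure is above threshold" (F), R = "the oven is preheated" (F), U = "the report is finished" (F).
This is (P ∨ ¬Q) ∨ (K → ((¬R ∧ U) ↓ Q)).

¬Q = ¬T = F
P ∨ ¬Q = F ∨ F = F
¬R = ¬F = T
¬R ∧ U = T ∧ F = F
(¬R ∧ U) ↓ Q = F ↓ T = F
K → ((¬R ∧ U) ↓ Q) = F → F = T
(P ∨ ¬Q) ∨ (K → ((¬R ∧ U) ↓ Q)) = F ∨ T = T

True.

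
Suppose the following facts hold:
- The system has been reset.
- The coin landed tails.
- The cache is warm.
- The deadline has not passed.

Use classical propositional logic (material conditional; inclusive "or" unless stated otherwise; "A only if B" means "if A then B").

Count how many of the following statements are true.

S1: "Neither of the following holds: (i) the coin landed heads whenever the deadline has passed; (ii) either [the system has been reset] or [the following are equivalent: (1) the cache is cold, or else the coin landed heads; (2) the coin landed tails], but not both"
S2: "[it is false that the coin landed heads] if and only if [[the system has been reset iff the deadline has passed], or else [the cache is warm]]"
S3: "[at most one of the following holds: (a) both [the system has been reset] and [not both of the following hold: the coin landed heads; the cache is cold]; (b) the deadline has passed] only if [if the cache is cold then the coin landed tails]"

2

Let S = "the deadline has passed" (F), Q = "the coin landed heads" (F), P = "the system has been reset" (T), R = "the cache is warm" (T).

S1: In symbols: (S -> Q) nor (P xor ((~R | Q) <-> ~Q))

S -> Q = F -> F = T
~R = ~T = F
~R | Q = F | F = F
~Q = ~F = T
(~R | Q) <-> ~Q = F <-> T = F
P xor ((~R | Q) <-> ~Q) = T xor F = T
(S -> Q) nor (P xor ((~R | Q) <-> ~Q)) = T nor T = F
Hence S1 is false.

S2: This is ~Q <-> ((P <-> S) | R).

~Q = ~F = T
P <-> S = T <-> F = F
(P <-> S) | R = F | T = T
~Q <-> ((P <-> S) | R) = T <-> T = T
Thus S2 is true.

S3: Formalization: ((P & (Q nand ~R)) nand S) -> (~R -> ~Q)

~R = ~T = F
Q nand ~R = F nand F = T
P & (Q nand ~R) = T & T = T
(P & (Q nand ~R)) nand S = T nand F = T
~R = ~T = F
~Q = ~F = T
~R -> ~Q = F -> T = T
((P & (Q nand ~R)) nand S) -> (~R -> ~Q) = T -> T = T
Hence S3 is true.

2 of the 3 statements are true (S2, S3).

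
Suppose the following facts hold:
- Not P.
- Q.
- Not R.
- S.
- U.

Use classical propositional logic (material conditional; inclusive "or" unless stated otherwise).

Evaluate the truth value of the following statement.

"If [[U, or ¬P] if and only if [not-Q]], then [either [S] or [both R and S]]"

This is ((U or not P) iff not Q) -> (S or (R and S)).

not P = not False = True
U or not P = True or True = True
not Q = not True = False
(U or not P) iff not Q = True iff False = False
R and S = False and True = False
S or (R and S) = True or False = True
((U or not P) iff not Q) -> (S or (R and S)) = False -> True = True

true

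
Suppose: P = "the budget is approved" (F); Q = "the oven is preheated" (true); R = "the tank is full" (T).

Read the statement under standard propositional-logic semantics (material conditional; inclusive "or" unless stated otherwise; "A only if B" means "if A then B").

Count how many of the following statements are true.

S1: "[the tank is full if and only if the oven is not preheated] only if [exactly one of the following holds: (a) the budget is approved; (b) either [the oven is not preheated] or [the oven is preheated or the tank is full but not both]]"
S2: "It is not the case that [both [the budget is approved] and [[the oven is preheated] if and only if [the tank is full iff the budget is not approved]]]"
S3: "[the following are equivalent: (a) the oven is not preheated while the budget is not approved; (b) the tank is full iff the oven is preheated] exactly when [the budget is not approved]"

2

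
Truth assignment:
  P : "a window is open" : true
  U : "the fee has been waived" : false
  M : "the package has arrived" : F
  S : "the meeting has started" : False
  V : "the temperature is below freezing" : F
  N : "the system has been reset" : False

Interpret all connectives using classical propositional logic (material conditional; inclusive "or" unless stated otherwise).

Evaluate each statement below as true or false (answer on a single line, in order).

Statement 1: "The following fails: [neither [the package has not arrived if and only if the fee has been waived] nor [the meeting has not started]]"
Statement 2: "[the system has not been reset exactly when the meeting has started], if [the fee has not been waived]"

Statement 1: Parsed as not ((not M iff U) nor not S)

not M = not False = True
not M iff U = True iff False = False
not S = not False = True
(not M iff U) nor not S = False nor True = False
not ((not M iff U) nor not S) = not False = True
So Statement 1 is true.

Statement 2: Parsed as not U -> (not N iff S)

not U = not False = True
not N = not False = True
not N iff S = True iff False = False
not U -> (not N iff S) = True -> False = False
Thus Statement 2 is false.

Statement 1 true / Statement 2 false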